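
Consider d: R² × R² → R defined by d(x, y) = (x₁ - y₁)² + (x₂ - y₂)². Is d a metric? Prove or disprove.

No. The squared Euclidean distance fails the triangle inequality. Counterexample: x = (0, 0), y = (5, 4), z = (10, 8). d(x,z) = 10² + 8² = 164, but d(x,y) + d(y,z) = (5² + 4²) + (5² + 4²) = 41 + 41 = 82. Since 164 > 82, the triangle inequality is violated. (Note: √d, the ordinary Euclidean distance, IS a metric.)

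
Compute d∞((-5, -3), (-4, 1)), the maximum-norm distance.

max(|x_i - y_i|) = max(|-5 - (-4)|, |-3 - 1|) = max(1, 4) = 4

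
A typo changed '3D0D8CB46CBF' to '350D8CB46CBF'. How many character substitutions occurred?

Differing positions: 2. Hamming distance = 1.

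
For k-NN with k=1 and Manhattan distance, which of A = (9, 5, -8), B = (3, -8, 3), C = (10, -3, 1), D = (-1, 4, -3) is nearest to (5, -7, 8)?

Distances: d(A) = 32, d(B) = 8, d(C) = 16, d(D) = 28. Nearest: B = (3, -8, 3) with distance 8.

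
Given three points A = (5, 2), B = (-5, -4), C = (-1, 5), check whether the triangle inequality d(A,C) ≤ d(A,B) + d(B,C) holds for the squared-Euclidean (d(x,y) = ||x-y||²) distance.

d(A,B) = 10² + 6² = 136, d(B,C) = 4² + 9² = 97, d(A,C) = 6² + 3² = 45.
d(A,C) = 45 ≤ 136 + 97 = 233. Triangle inequality is satisfied.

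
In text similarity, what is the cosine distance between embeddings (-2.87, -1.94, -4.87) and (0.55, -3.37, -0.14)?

With u = (-2.87, -1.94, -4.87), v = (0.55, -3.37, -0.14):
u·v = (-2.87)·0.55 + (-1.94)·(-3.37) + (-4.87)·(-0.14) = (-1.5785) + 6.5378 + 0.6818 = 5.6411.
|u| = √((-2.87)² + (-1.94)² + (-4.87)²) = √(8.2369 + 3.7636 + 23.7169) = √35.7174, |v| = √(0.55² + (-3.37)² + (-0.14)²) = √(0.3025 + 11.3569 + 0.0196) = √11.679.
cos θ = (u·v)/(|u||v|) = 5.6411/(√35.7174·√11.679) ≈ 0.2762
Cosine distance = 1 - cos θ ≈ 1 - 0.2762 = 0.7238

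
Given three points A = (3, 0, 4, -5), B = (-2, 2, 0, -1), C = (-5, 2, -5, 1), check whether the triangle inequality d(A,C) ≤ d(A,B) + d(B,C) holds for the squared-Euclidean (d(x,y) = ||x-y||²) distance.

d(A,B) = 5² + 2² + 4² + 4² = 61, d(B,C) = 3² + 0² + 5² + 2² = 38, d(A,C) = 8² + 2² + 9² + 6² = 185.
d(A,C) = 185 > 61 + 38 = 99. Triangle inequality is VIOLATED. (Squared-Euclidean is not a metric — this is a counterexample.)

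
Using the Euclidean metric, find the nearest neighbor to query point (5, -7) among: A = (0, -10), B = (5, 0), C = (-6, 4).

Distances: d(A) ≈ 5.831, d(B) = 7, d(C) ≈ 15.5563. Nearest: A = (0, -10) with distance 5.831.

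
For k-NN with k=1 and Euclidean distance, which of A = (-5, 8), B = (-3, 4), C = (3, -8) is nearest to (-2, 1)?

Distances: d(A) ≈ 7.6158, d(B) ≈ 3.1623, d(C) ≈ 10.2956. Nearest: B = (-3, 4) with distance 3.1623.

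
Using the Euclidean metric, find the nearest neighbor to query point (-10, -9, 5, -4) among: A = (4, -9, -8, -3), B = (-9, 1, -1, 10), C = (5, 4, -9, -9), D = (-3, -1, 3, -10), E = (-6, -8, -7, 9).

Distances: d(A) ≈ 19.1311, d(B) ≈ 18.2483, d(C) ≈ 24.7992, d(D) ≈ 12.3693, d(E) ≈ 18.1659. Nearest: D = (-3, -1, 3, -10) with distance 12.3693.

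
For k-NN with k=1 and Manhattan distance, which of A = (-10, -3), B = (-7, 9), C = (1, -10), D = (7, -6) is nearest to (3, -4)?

Distances: d(A) = 14, d(B) = 23, d(C) = 8, d(D) = 6. Nearest: D = (7, -6) with distance 6.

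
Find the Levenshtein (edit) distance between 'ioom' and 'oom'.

Let D[i][j] be the edit distance between the first i characters of 'ioom' and the first j characters of 'oom', with D[i][0] = i, D[0][j] = j, and D[i][j] = D[i-1][j-1] if the characters match, else 1 + min(D[i-1][j], D[i][j-1], D[i-1][j-1]). Filling the table (rows: prefixes of 'ioom', columns: prefixes of 'oom'):
     ε  o  o  m
  ε  0  1  2  3
  i  1  1  2  3
  o  2  1  1  2
  o  3  2  1  2
  m  4  3  2  1
The bottom-right entry gives D[4][3] = 1, so no sequence of fewer than 1 edit works. Backtracking through the table gives one optimal edit sequence (1 edit):
  ioom → oom (del i @1)
Edit distance = 1.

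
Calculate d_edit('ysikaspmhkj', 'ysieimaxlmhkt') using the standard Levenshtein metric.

Let D[i][j] be the edit distance between the first i characters of 'ysikaspmhkj' and the first j characters of 'ysieimaxlmhkt', with D[i][0] = i, D[0][j] = j, and D[i][j] = D[i-1][j-1] if the characters match, else 1 + min(D[i-1][j], D[i][j-1], D[i-1][j-1]). Filling the table (rows: prefixes of 'ysikaspmhkj', columns: prefixes of 'ysieimaxlmhkt'):
     ε  y  s  i  e  i  m  a  x  l  m  h  k  t
  ε  0  1  2  3  4  5  6  7  8  9 10 11 12 13
  y  1  0  1  2  3  4  5  6  7  8  9 10 11 12
  s  2  1  0  1  2  3  4  5  6  7  8  9 10 11
  i  3  2  1  0  1  2  3  4  5  6  7  8  9 10
  k  4  3  2  1  1  2  3  4  5  6  7  8  8  9
  a  5  4  3  2  2  2  3  3  4  5  6  7  8  9
  s  6  5  4  3  3  3  3  4  4  5  6  7  8  9
  p  7  6  5  4  4  4  4  4  5  5  6  7  8  9
  m  8  7  6  5  5  5  4  5  5  6  5  6  7  8
  h  9  8  7  6  6  6  5  5  6  6  6  5  6  7
  k 10  9  8  7  7  7  6  6  6  7  7  6  5  6
  j 11 10  9  8  8  8  7  7  7  7  8  7  6  6
The bottom-right entry gives D[11][13] = 6, so no sequence of fewer than 6 edits works. Backtracking through the table gives one optimal edit sequence (6 edits):
  ysikaspmhkj → ysiikaspmhkj (ins i @3)
  ysiikaspmhkj → ysieikaspmhkj (ins e @4)
  ysieikaspmhkj → ysieimaspmhkj (sub k→m @6)
  ysieimaspmhkj → ysieimaxpmhkj (sub s→x @8)
  ysieimaxpmhkj → ysieimaxlmhkj (sub p→l @9)
  ysieimaxlmhkj → ysieimaxlmhkt (sub j→t @13)
Edit distance = 6.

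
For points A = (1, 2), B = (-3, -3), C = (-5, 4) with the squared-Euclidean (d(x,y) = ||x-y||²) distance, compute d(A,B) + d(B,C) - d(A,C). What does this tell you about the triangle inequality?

d(A,B) = 4² + 5² = 41, d(B,C) = 2² + 7² = 53, d(A,C) = 6² + 2² = 40.
d(A,B) + d(B,C) - d(A,C) = 41 + 53 - 40 = 94 - 40 = 54. This is ≥ 0, so the triangle inequality holds for these points.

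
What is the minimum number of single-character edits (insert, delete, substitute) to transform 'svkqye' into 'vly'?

Let D[i][j] be the edit distance between the first i characters of 'svkqye' and the first j characters of 'vly', with D[i][0] = i, D[0][j] = j, and D[i][j] = D[i-1][j-1] if the characters match, else 1 + min(D[i-1][j], D[i][j-1], D[i-1][j-1]). Filling the table (rows: prefixes of 'svkqye', columns: prefixes of 'vly'):
     ε  v  l  y
  ε  0  1  2  3
  s  1  1  2  3
  v  2  1  2  3
  k  3  2  2  3
  q  4  3  3  3
  y  5  4  4  3
  e  6  5  5  4
The bottom-right entry gives D[6][3] = 4, so no sequence of fewer than 4 edits works. Backtracking through the table gives one optimal edit sequence (4 edits):
  svkqye → vkqye (del s @1)
  vkqye → vqye (del k @2)
  vqye → vlye (sub q→l @2)
  vlye → vly (del e @4)
Edit distance = 4.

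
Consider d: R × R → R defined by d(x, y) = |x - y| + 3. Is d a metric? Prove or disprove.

No. d fails identity of indiscernibles (specifically d(x,x) = 0): d(-6, -6) = |-6 - (-6)| + 3 = 0 + 3 = 3 ≠ 0.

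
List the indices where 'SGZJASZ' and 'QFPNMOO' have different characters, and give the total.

Differing positions: 1, 2, 3, 4, 5, 6, 7. Hamming distance = 7.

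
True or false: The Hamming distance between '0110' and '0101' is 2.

Differing positions: 3, 4. Hamming distance = 2, so the claim is true.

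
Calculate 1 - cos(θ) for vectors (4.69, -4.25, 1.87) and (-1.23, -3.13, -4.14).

With u = (4.69, -4.25, 1.87), v = (-1.23, -3.13, -4.14):
u·v = 4.69·(-1.23) + (-4.25)·(-3.13) + 1.87·(-4.14) = (-5.7687) + 13.3025 + (-7.7418) = -0.208.
|u| = √(4.69² + (-4.25)² + 1.87²) = √(21.9961 + 18.0625 + 3.4969) = √43.5555, |v| = √((-1.23)² + (-3.13)² + (-4.14)²) = √(1.5129 + 9.7969 + 17.1396) = √28.4494.
cos θ = (u·v)/(|u||v|) = -0.208/(√43.5555·√28.4494) ≈ -0.0059
Cosine distance = 1 - cos θ ≈ 1 - (-0.0059) = 1.0059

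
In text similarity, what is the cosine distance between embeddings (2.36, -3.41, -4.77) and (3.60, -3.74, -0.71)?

With u = (2.36, -3.41, -4.77), v = (3.60, -3.74, -0.71):
u·v = 2.36·3.6 + (-3.41)·(-3.74) + (-4.77)·(-0.71) = 8.496 + 12.7534 + 3.3867 = 24.6361.
|u| = √(2.36² + (-3.41)² + (-4.77)²) = √(5.5696 + 11.6281 + 22.7529) = √39.9506, |v| = √(3.6² + (-3.74)² + (-0.71)²) = √(12.96 + 13.9876 + 0.5041) = √27.4517.
cos θ = (u·v)/(|u||v|) = 24.6361/(√39.9506·√27.4517) ≈ 0.7439
Cosine distance = 1 - cos θ ≈ 1 - 0.7439 = 0.2561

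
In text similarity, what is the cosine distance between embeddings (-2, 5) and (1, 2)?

With u = (-2, 5), v = (1, 2):
u·v = (-2)·1 + 5·2 = (-2) + 10 = 8.
|u| = √((-2)² + 5²) = √29, |v| = √(1² + 2²) = √5, so |u||v| = √(29·5) = √145.
cos θ = (u·v)/(|u||v|) = 8/√145 ≈ 0.6644
Cosine distance = 1 - cos θ ≈ 1 - 0.6644 = 0.3356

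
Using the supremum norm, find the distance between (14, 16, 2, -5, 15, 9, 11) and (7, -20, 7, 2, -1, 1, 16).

max(|x_i - y_i|) = max(|14 - 7|, |16 - (-20)|, |2 - 7|, |-5 - 2|, |15 - (-1)|, |9 - 1|, |11 - 16|) = max(7, 36, 5, 7, 16, 8, 5) = 36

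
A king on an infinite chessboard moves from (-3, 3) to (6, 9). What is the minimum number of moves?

max(|x_i - y_i|) = max(|-3 - 6|, |3 - 9|) = max(9, 6) = 9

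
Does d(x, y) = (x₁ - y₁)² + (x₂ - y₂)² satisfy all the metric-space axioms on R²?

No. The squared Euclidean distance fails the triangle inequality. Counterexample: x = (0, 0), y = (1, 1), z = (2, 2). d(x,z) = 2² + 2² = 8, but d(x,y) + d(y,z) = (1² + 1²) + (1² + 1²) = 2 + 2 = 4. Since 8 > 4, the triangle inequality is violated. (Note: √d, the ordinary Euclidean distance, IS a metric.)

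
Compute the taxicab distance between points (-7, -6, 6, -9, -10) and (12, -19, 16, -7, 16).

Σ|x_i - y_i| = |-7 - 12| + |-6 - (-19)| + |6 - 16| + |-9 - (-7)| + |-10 - 16| = 19 + 13 + 10 + 2 + 26 = 70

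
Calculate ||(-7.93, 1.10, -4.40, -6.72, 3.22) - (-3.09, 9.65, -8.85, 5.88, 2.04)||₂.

√(Σ(x_i - y_i)²) = √((-7.93 - (-3.09))² + (1.1 - 9.65)² + (-4.4 - (-8.85))² + (-6.72 - 5.88)² + (3.22 - 2.04)²)
= √((-4.84)² + (-8.55)² + 4.45² + (-12.6)² + 1.18²) = √(23.4256 + 73.1025 + 19.8025 + 158.76 + 1.3924) = √276.483 ≈ 16.6278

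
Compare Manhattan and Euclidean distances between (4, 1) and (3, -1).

L1 = |4 - 3| + |1 - (-1)| = 1 + 2 = 3
L2 = √(1² + 2²) = √5 ≈ 2.2361
L1 ≥ L2 always (equality iff movement is along one axis); L1 > L2 here.
Ratio L1/L2 = 3/√5 ≈ 1.3416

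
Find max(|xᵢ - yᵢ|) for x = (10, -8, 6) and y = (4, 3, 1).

max(|x_i - y_i|) = max(|10 - 4|, |-8 - 3|, |6 - 1|) = max(6, 11, 5) = 11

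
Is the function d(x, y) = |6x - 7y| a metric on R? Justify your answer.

No. d fails symmetry: d(7, 6) = |6·7 - 7·6| = |0| = 0, but d(6, 7) = |6·6 - 7·7| = |-13| = 13. Since 0 ≠ 13, d(x,y) ≠ d(y,x) in general.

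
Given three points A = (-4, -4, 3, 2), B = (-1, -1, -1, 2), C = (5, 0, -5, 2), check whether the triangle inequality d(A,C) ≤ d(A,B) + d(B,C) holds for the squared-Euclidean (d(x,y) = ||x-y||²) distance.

d(A,B) = 3² + 3² + 4² + 0² = 34, d(B,C) = 6² + 1² + 4² + 0² = 53, d(A,C) = 9² + 4² + 8² + 0² = 161.
d(A,C) = 161 > 34 + 53 = 87. Triangle inequality is VIOLATED. (Squared-Euclidean is not a metric — this is a counterexample.)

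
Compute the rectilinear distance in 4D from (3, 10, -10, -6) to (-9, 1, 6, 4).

Σ|x_i - y_i| = |3 - (-9)| + |10 - 1| + |-10 - 6| + |-6 - 4| = 12 + 9 + 16 + 10 = 47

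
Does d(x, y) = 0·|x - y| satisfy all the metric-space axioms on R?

No. With c = 0, d(x,y) = 0 for all x, y. This fails identity of indiscernibles: d(7, 14) = 0 but 7 ≠ 14.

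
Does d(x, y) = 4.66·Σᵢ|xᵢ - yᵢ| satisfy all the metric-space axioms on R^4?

Yes. The L1 (Manhattan) norm induces a metric on R^4, and multiplying a metric by a positive constant 4.66 > 0 preserves all four axioms: non-negativity (4.66·||x-y|| ≥ 0), identity (4.66·||x-y|| = 0 ⟺ ||x-y|| = 0 ⟺ x = y), symmetry (||x-y|| = ||y-x||), and the triangle inequality (4.66·||x-z|| ≤ 4.66·||x-y|| + 4.66·||y-z||). So d is a metric.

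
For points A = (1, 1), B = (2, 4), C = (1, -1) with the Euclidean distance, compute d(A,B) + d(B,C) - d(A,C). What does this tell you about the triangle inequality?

d(A,B) = √(1² + 3²) = √10 ≈ 3.1623, d(B,C) = √(1² + 5²) = √26 ≈ 5.099, d(A,C) = √(0² + 2²) = √4 = 2.
d(A,B) + d(B,C) - d(A,C) = 3.1623 + 5.099 - 2 = 8.2613 - 2 = 6.2613 (to 4 decimal places). This is ≥ 0, so the triangle inequality holds for these points.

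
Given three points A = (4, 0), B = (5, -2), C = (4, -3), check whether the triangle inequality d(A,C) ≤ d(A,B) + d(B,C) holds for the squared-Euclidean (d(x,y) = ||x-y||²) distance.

d(A,B) = 1² + 2² = 5, d(B,C) = 1² + 1² = 2, d(A,C) = 0² + 3² = 9.
d(A,C) = 9 > 5 + 2 = 7. Triangle inequality is VIOLATED. (Squared-Euclidean is not a metric — this is a counterexample.)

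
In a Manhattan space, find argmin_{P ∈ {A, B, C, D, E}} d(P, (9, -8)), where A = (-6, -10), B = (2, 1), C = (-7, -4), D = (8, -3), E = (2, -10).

Distances: d(A) = 17, d(B) = 16, d(C) = 20, d(D) = 6, d(E) = 9. Nearest: D = (8, -3) with distance 6.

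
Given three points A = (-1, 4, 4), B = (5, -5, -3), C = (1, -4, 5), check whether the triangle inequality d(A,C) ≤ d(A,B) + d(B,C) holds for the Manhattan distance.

d(A,B) = 6 + 9 + 7 = 22, d(B,C) = 4 + 1 + 8 = 13, d(A,C) = 2 + 8 + 1 = 11.
d(A,C) = 11 ≤ 22 + 13 = 35. Triangle inequality is satisfied.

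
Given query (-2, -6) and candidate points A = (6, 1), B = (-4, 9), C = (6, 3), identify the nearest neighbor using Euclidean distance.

Distances: d(A) ≈ 10.6301, d(B) ≈ 15.1327, d(C) ≈ 12.0416. Nearest: A = (6, 1) with distance 10.6301.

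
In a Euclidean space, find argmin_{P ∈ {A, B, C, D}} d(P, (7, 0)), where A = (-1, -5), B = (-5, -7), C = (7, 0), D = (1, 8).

Distances: d(A) ≈ 9.434, d(B) ≈ 13.8924, d(C) = 0, d(D) = 10. Nearest: C = (7, 0) with distance 0.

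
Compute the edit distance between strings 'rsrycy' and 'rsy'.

Let D[i][j] be the edit distance between the first i characters of 'rsrycy' and the first j characters of 'rsy', with D[i][0] = i, D[0][j] = j, and D[i][j] = D[i-1][j-1] if the characters match, else 1 + min(D[i-1][j], D[i][j-1], D[i-1][j-1]). Filling the table (rows: prefixes of 'rsrycy', columns: prefixes of 'rsy'):
     ε  r  s  y
  ε  0  1  2  3
  r  1  0  1  2
  s  2  1  0  1
  r  3  2  1  1
  y  4  3  2  1
  c  5  4  3  2
  y  6  5  4  3
The bottom-right entry gives D[6][3] = 3, so no sequence of fewer than 3 edits works. Backtracking through the table gives one optimal edit sequence (3 edits):
  rsrycy → rsycy (del r @3)
  rsycy → rscy (del y @3)
  rscy → rsy (del c @3)
Edit distance = 3.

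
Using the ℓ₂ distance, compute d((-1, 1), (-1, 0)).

(Σ|x_i - y_i|^2)^(1/2) = (|-1 - (-1)|^2 + |1 - 0|^2)^(1/2)
= (0^2 + 1^2)^(1/2) = (0 + 1)^(1/2) = (1)^(1/2) = 1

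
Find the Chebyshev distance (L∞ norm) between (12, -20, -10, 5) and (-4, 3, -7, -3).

max(|x_i - y_i|) = max(|12 - (-4)|, |-20 - 3|, |-10 - (-7)|, |5 - (-3)|) = max(16, 23, 3, 8) = 23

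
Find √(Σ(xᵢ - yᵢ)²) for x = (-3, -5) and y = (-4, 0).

√(Σ(x_i - y_i)²) = √((-3 - (-4))² + (-5 - 0)²)
= √(1² + (-5)²) = √(1 + 25) = √26 ≈ 5.099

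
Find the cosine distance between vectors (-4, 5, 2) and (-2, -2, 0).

With u = (-4, 5, 2), v = (-2, -2, 0):
u·v = (-4)·(-2) + 5·(-2) + 2·0 = 8 + (-10) + 0 = -2.
|u| = √((-4)² + 5² + 2²) = √45, |v| = √((-2)² + (-2)² + 0²) = √8, so |u||v| = √(45·8) = √360.
cos θ = (u·v)/(|u||v|) = -2/√360 ≈ -0.1054
Cosine distance = 1 - cos θ ≈ 1 - (-0.1054) = 1.1054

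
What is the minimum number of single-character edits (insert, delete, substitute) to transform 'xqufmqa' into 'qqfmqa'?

Let D[i][j] be the edit distance between the first i characters of 'xqufmqa' and the first j characters of 'qqfmqa', with D[i][0] = i, D[0][j] = j, and D[i][j] = D[i-1][j-1] if the characters match, else 1 + min(D[i-1][j], D[i][j-1], D[i-1][j-1]). Filling the table (rows: prefixes of 'xqufmqa', columns: prefixes of 'qqfmqa'):
     ε  q  q  f  m  q  a
  ε  0  1  2  3  4  5  6
  x  1  1  2  3  4  5  6
  q  2  1  1  2  3  4  5
  u  3  2  2  2  3  4  5
  f  4  3  3  2  3  4  5
  m  5  4  4  3  2  3  4
  q  6  5  4  4  3  2  3
  a  7  6  5  5  4  3  2
The bottom-right entry gives D[7][6] = 2, so no sequence of fewer than 2 edits works. Backtracking through the table gives one optimal edit sequence (2 edits):
  xqufmqa → qufmqa (del x @1)
  qufmqa → qqfmqa (sub u→q @2)
Edit distance = 2.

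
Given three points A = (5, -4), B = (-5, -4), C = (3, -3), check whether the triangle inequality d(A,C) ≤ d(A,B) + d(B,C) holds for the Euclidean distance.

d(A,B) = √(10² + 0²) = √100 = 10, d(B,C) = √(8² + 1²) = √65 ≈ 8.0623, d(A,C) = √(2² + 1²) = √5 ≈ 2.2361.
d(A,C) ≈ 2.2361 ≤ 10 + 8.0623 = 18.0623. Triangle inequality is satisfied.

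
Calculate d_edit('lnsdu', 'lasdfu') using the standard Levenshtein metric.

Let D[i][j] be the edit distance between the first i characters of 'lnsdu' and the first j characters of 'lasdfu', with D[i][0] = i, D[0][j] = j, and D[i][j] = D[i-1][j-1] if the characters match, else 1 + min(D[i-1][j], D[i][j-1], D[i-1][j-1]). Filling the table (rows: prefixes of 'lnsdu', columns: prefixes of 'lasdfu'):
     ε  l  a  s  d  f  u
  ε  0  1  2  3  4  5  6
  l  1  0  1  2  3  4  5
  n  2  1  1  2  3  4  5
  s  3  2  2  1  2  3  4
  d  4  3  3  2  1  2  3
  u  5  4  4  3  2  2  2
The bottom-right entry gives D[5][6] = 2, so no sequence of fewer than 2 edits works. Backtracking through the table gives one optimal edit sequence (2 edits):
  lnsdu → lasdu (sub n→a @2)
  lasdu → lasdfu (ins f @5)
Edit distance = 2.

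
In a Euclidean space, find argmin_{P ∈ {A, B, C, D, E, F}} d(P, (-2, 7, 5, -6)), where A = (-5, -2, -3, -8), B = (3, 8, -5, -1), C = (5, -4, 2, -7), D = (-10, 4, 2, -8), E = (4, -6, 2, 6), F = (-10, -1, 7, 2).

Distances: d(A) ≈ 12.5698, d(B) ≈ 12.2882, d(C) ≈ 13.4164, d(D) ≈ 9.2736, d(E) ≈ 18.9209, d(F) = 14. Nearest: D = (-10, 4, 2, -8) with distance 9.2736.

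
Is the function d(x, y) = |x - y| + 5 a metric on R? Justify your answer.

No. d fails identity of indiscernibles (specifically d(x,x) = 0): d(-5, -5) = |-5 - (-5)| + 5 = 0 + 5 = 5 ≠ 0.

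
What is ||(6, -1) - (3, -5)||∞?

max(|x_i - y_i|) = max(|6 - 3|, |-1 - (-5)|) = max(3, 4) = 4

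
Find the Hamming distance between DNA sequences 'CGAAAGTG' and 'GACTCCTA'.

Differing positions: 1, 2, 3, 4, 5, 6, 8. Hamming distance = 7.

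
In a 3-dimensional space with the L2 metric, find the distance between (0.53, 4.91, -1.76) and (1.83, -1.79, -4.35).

(Σ|x_i - y_i|^2)^(1/2) = (|0.53 - 1.83|^2 + |4.91 - (-1.79)|^2 + |-1.76 - (-4.35)|^2)^(1/2)
= (1.3^2 + 6.7^2 + 2.59^2)^(1/2) = (1.69 + 44.89 + 6.7081)^(1/2) = (53.2881)^(1/2) ≈ 7.2999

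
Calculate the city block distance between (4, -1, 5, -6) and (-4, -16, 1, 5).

Σ|x_i - y_i| = |4 - (-4)| + |-1 - (-16)| + |5 - 1| + |-6 - 5| = 8 + 15 + 4 + 11 = 38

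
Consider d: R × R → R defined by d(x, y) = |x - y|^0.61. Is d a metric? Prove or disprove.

Yes. With 0 < p = 0.61 ≤ 1, d(x,y) = |x-y|^0.61 is a metric on R. Non-negativity and symmetry are immediate; |x-y|^0.61 = 0 ⟺ |x-y| = 0 ⟺ x = y. For the triangle inequality, the function t ↦ t^0.61 is subadditive on [0,∞) when p ≤ 1, so |x-z|^0.61 ≤ (|x-y| + |y-z|)^0.61 ≤ |x-y|^0.61 + |y-z|^0.61.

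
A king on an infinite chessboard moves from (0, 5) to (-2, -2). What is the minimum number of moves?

max(|x_i - y_i|) = max(|0 - (-2)|, |5 - (-2)|) = max(2, 7) = 7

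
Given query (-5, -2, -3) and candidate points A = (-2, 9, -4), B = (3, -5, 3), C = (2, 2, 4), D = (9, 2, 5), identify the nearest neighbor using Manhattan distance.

Distances: d(A) = 15, d(B) = 17, d(C) = 18, d(D) = 26. Nearest: A = (-2, 9, -4) with distance 15.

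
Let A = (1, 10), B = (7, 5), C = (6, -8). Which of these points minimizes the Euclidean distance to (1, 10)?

Distances: d(A) = 0, d(B) ≈ 7.8102, d(C) ≈ 18.6815. Nearest: A = (1, 10) with distance 0.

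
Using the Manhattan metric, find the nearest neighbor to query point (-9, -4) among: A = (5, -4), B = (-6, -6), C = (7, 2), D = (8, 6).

Distances: d(A) = 14, d(B) = 5, d(C) = 22, d(D) = 27. Nearest: B = (-6, -6) with distance 5.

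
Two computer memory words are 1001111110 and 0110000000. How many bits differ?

Differing positions: 1, 2, 3, 4, 5, 6, 7, 8, 9. Hamming distance = 9.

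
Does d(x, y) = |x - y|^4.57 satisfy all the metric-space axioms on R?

No. d(x,y) = |x-y|^4.57 fails the triangle inequality since p = 4.57 > 1. Counterexample: x = 0, y = 9, z = 20. d(x,z) = |0 - 20|^4.57 = 20^4.57 ≈ 882484.4879, but d(x,y) + d(y,z) = 9^4.57 + 11^4.57 ≈ 22955.5799 + 57433.4059 = 80388.9858. Since 882484.4879 > 80388.9858, the triangle inequality is violated.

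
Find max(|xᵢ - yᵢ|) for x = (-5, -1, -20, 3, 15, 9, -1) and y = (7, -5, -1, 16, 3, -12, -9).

max(|x_i - y_i|) = max(|-5 - 7|, |-1 - (-5)|, |-20 - (-1)|, |3 - 16|, |15 - 3|, |9 - (-12)|, |-1 - (-9)|) = max(12, 4, 19, 13, 12, 21, 8) = 21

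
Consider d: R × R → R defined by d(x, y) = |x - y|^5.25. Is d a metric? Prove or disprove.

No. d(x,y) = |x-y|^5.25 fails the triangle inequality since p = 5.25 > 1. Counterexample: x = -4, y = -3, z = 8. d(x,z) = |-4 - 8|^5.25 = 12^5.25 ≈ 463128.5366, but d(x,y) + d(y,z) = 1^5.25 + 11^5.25 ≈ 1 + 293299.6854 = 293300.6854. Since 463128.5366 > 293300.6854, the triangle inequality is violated.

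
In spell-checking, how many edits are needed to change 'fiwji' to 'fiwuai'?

Let D[i][j] be the edit distance between the first i characters of 'fiwji' and the first j characters of 'fiwuai', with D[i][0] = i, D[0][j] = j, and D[i][j] = D[i-1][j-1] if the characters match, else 1 + min(D[i-1][j], D[i][j-1], D[i-1][j-1]). Filling the table (rows: prefixes of 'fiwji', columns: prefixes of 'fiwuai'):
     ε  f  i  w  u  a  i
  ε  0  1  2  3  4  5  6
  f  1  0  1  2  3  4  5
  i  2  1  0  1  2  3  4
  w  3  2  1  0  1  2  3
  j  4  3  2  1  1  2  3
  i  5  4  3  2  2  2  2
The bottom-right entry gives D[5][6] = 2, so no sequence of fewer than 2 edits works. Backtracking through the table gives one optimal edit sequence (2 edits):
  fiwji → fiwuji (ins u @4)
  fiwuji → fiwuai (sub j→a @5)
Edit distance = 2.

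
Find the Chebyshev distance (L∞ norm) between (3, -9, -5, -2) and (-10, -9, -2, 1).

max(|x_i - y_i|) = max(|3 - (-10)|, |-9 - (-9)|, |-5 - (-2)|, |-2 - 1|) = max(13, 0, 3, 3) = 13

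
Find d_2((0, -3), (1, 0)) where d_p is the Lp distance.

(Σ|x_i - y_i|^2)^(1/2) = (|0 - 1|^2 + |-3 - 0|^2)^(1/2)
= (1^2 + 3^2)^(1/2) = (1 + 9)^(1/2) = (10)^(1/2) ≈ 3.1623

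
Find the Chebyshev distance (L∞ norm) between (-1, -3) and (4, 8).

max(|x_i - y_i|) = max(|-1 - 4|, |-3 - 8|) = max(5, 11) = 11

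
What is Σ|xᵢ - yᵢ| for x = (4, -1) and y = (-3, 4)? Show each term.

Σ|x_i - y_i| = |4 - (-3)| + |-1 - 4| = 7 + 5 = 12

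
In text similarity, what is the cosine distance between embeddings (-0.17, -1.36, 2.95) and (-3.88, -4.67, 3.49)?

With u = (-0.17, -1.36, 2.95), v = (-3.88, -4.67, 3.49):
u·v = (-0.17)·(-3.88) + (-1.36)·(-4.67) + 2.95·3.49 = 0.6596 + 6.3512 + 10.2955 = 17.3063.
|u| = √((-0.17)² + (-1.36)² + 2.95²) = √(0.0289 + 1.8496 + 8.7025) = √10.581, |v| = √((-3.88)² + (-4.67)² + 3.49²) = √(15.0544 + 21.8089 + 12.1801) = √49.0434.
cos θ = (u·v)/(|u||v|) = 17.3063/(√10.581·√49.0434) ≈ 0.7597
Cosine distance = 1 - cos θ ≈ 1 - 0.7597 = 0.2403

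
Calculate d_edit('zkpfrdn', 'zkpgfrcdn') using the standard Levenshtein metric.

Let D[i][j] be the edit distance between the first i characters of 'zkpfrdn' and the first j characters of 'zkpgfrcdn', with D[i][0] = i, D[0][j] = j, and D[i][j] = D[i-1][j-1] if the characters match, else 1 + min(D[i-1][j], D[i][j-1], D[i-1][j-1]). Filling the table (rows: prefixes of 'zkpfrdn', columns: prefixes of 'zkpgfrcdn'):
     ε  z  k  p  g  f  r  c  d  n
  ε  0  1  2  3  4  5  6  7  8  9
  z  1  0  1  2  3  4  5  6  7  8
  k  2  1  0  1  2  3  4  5  6  7
  p  3  2  1  0  1  2  3  4  5  6
  f  4  3  2  1  1  1  2  3  4  5
  r  5  4  3  2  2  2  1  2  3  4
  d  6  5  4  3  3  3  2  2  2  3
  n  7  6  5  4  4  4  3  3  3  2
The bottom-right entry gives D[7][9] = 2, so no sequence of fewer than 2 edits works. Backtracking through the table gives one optimal edit sequence (2 edits):
  zkpfrdn → zkpgfrdn (ins g @4)
  zkpgfrdn → zkpgfrcdn (ins c @7)
Edit distance = 2.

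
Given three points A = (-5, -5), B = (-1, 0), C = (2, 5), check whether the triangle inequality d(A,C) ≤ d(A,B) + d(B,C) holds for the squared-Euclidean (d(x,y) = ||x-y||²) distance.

d(A,B) = 4² + 5² = 41, d(B,C) = 3² + 5² = 34, d(A,C) = 7² + 10² = 149.
d(A,C) = 149 > 41 + 34 = 75. Triangle inequality is VIOLATED. (Squared-Euclidean is not a metric — this is a counterexample.)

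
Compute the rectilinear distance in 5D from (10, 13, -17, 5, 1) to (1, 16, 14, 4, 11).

Σ|x_i - y_i| = |10 - 1| + |13 - 16| + |-17 - 14| + |5 - 4| + |1 - 11| = 9 + 3 + 31 + 1 + 10 = 54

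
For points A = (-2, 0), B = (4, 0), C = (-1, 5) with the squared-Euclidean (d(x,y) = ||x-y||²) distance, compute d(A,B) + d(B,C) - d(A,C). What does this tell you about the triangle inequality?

d(A,B) = 6² + 0² = 36, d(B,C) = 5² + 5² = 50, d(A,C) = 1² + 5² = 26.
d(A,B) + d(B,C) - d(A,C) = 36 + 50 - 26 = 86 - 26 = 60. This is ≥ 0, so the triangle inequality holds for these points.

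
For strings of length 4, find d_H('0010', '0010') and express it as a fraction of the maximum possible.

Differing positions: none. Hamming distance = 0. The maximum possible Hamming distance for length-4 strings is 4, so d_H/4 = 0/4 = 0.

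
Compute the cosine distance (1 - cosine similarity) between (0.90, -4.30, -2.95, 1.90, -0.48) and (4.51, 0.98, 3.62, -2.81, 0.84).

With u = (0.90, -4.30, -2.95, 1.90, -0.48), v = (4.51, 0.98, 3.62, -2.81, 0.84):
u·v = 0.9·4.51 + (-4.3)·0.98 + (-2.95)·3.62 + 1.9·(-2.81) + (-0.48)·0.84 = 4.059 + (-4.214) + (-10.679) + (-5.339) + (-0.4032) = -16.5762.
|u| = √(0.9² + (-4.3)² + (-2.95)² + 1.9² + (-0.48)²) = √(0.81 + 18.49 + 8.7025 + 3.61 + 0.2304) = √31.8429, |v| = √(4.51² + 0.98² + 3.62² + (-2.81)² + 0.84²) = √(20.3401 + 0.9604 + 13.1044 + 7.8961 + 0.7056) = √43.0066.
cos θ = (u·v)/(|u||v|) = -16.5762/(√31.8429·√43.0066) ≈ -0.4479
Cosine distance = 1 - cos θ ≈ 1 - (-0.4479) = 1.4479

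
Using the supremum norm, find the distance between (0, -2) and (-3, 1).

max(|x_i - y_i|) = max(|0 - (-3)|, |-2 - 1|) = max(3, 3) = 3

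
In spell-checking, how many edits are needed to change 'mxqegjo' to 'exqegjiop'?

Let D[i][j] be the edit distance between the first i characters of 'mxqegjo' and the first j characters of 'exqegjiop', with D[i][0] = i, D[0][j] = j, and D[i][j] = D[i-1][j-1] if the characters match, else 1 + min(D[i-1][j], D[i][j-1], D[i-1][j-1]). Filling the table (rows: prefixes of 'mxqegjo', columns: prefixes of 'exqegjiop'):
     ε  e  x  q  e  g  j  i  o  p
  ε  0  1  2  3  4  5  6  7  8  9
  m  1  1  2  3  4  5  6  7  8  9
  x  2  2  1  2  3  4  5  6  7  8
  q  3  3  2  1  2  3  4  5  6  7
  e  4  3  3  2  1  2  3  4  5  6
  g  5  4  4  3  2  1  2  3  4  5
  j  6  5  5  4  3  2  1  2  3  4
  o  7  6  6  5  4  3  2  2  2  3
The bottom-right entry gives D[7][9] = 3, so no sequence of fewer than 3 edits works. Backtracking through the table gives one optimal edit sequence (3 edits):
  mxqegjo → exqegjo (sub m→e @1)
  exqegjo → exqegjio (ins i @7)
  exqegjio → exqegjiop (ins p @9)
Edit distance = 3.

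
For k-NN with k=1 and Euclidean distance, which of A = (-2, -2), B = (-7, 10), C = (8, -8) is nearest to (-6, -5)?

Distances: d(A) = 5, d(B) ≈ 15.0333, d(C) ≈ 14.3178. Nearest: A = (-2, -2) with distance 5.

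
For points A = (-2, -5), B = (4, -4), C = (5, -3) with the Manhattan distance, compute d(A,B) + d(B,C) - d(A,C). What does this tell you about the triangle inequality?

d(A,B) = 6 + 1 = 7, d(B,C) = 1 + 1 = 2, d(A,C) = 7 + 2 = 9.
d(A,B) + d(B,C) - d(A,C) = 7 + 2 - 9 = 9 - 9 = 0. This is ≥ 0, so the triangle inequality holds for these points.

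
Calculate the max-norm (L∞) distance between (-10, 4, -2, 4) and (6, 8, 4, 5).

max(|x_i - y_i|) = max(|-10 - 6|, |4 - 8|, |-2 - 4|, |4 - 5|) = max(16, 4, 6, 1) = 16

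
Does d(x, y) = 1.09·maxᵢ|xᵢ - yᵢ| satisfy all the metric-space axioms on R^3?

Yes. The L∞ (Chebyshev) norm induces a metric on R^3, and multiplying a metric by a positive constant 1.09 > 0 preserves all four axioms: non-negativity (1.09·||x-y|| ≥ 0), identity (1.09·||x-y|| = 0 ⟺ ||x-y|| = 0 ⟺ x = y), symmetry (||x-y|| = ||y-x||), and the triangle inequality (1.09·||x-z|| ≤ 1.09·||x-y|| + 1.09·||y-z||). So d is a metric.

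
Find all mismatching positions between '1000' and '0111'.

Differing positions: 1, 2, 3, 4. Hamming distance = 4.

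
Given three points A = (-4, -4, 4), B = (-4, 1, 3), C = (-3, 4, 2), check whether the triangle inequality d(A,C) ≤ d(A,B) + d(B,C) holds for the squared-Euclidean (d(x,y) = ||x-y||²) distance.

d(A,B) = 0² + 5² + 1² = 26, d(B,C) = 1² + 3² + 1² = 11, d(A,C) = 1² + 8² + 2² = 69.
d(A,C) = 69 > 26 + 11 = 37. Triangle inequality is VIOLATED. (Squared-Euclidean is not a metric — this is a counterexample.)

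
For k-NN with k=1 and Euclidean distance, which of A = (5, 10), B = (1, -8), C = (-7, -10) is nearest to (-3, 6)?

Distances: d(A) ≈ 8.9443, d(B) ≈ 14.5602, d(C) ≈ 16.4924. Nearest: A = (5, 10) with distance 8.9443.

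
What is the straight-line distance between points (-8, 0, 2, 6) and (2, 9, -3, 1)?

√(Σ(x_i - y_i)²) = √((-8 - 2)² + (0 - 9)² + (2 - (-3))² + (6 - 1)²)
= √((-10)² + (-9)² + 5² + 5²) = √(100 + 81 + 25 + 25) = √231 ≈ 15.1987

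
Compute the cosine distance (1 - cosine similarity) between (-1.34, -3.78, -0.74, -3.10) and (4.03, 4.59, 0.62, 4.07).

With u = (-1.34, -3.78, -0.74, -3.10), v = (4.03, 4.59, 0.62, 4.07):
u·v = (-1.34)·4.03 + (-3.78)·4.59 + (-0.74)·0.62 + (-3.1)·4.07 = (-5.4002) + (-17.3502) + (-0.4588) + (-12.617) = -35.8262.
|u| = √((-1.34)² + (-3.78)² + (-0.74)² + (-3.1)²) = √(1.7956 + 14.2884 + 0.5476 + 9.61) = √26.2416, |v| = √(4.03² + 4.59² + 0.62² + 4.07²) = √(16.2409 + 21.0681 + 0.3844 + 16.5649) = √54.2583.
cos θ = (u·v)/(|u||v|) = -35.8262/(√26.2416·√54.2583) ≈ -0.9495
Cosine distance = 1 - cos θ ≈ 1 - (-0.9495) = 1.9495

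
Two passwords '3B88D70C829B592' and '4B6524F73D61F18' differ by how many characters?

Differing positions: 1, 3, 4, 5, 6, 7, 8, 9, 10, 11, 12, 13, 14, 15. Hamming distance = 14.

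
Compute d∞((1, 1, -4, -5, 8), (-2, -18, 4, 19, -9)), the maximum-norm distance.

max(|x_i - y_i|) = max(|1 - (-2)|, |1 - (-18)|, |-4 - 4|, |-5 - 19|, |8 - (-9)|) = max(3, 19, 8, 24, 17) = 24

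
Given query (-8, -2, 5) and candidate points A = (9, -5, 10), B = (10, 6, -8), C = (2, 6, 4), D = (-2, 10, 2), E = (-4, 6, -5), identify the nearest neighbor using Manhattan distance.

Distances: d(A) = 25, d(B) = 39, d(C) = 19, d(D) = 21, d(E) = 22. Nearest: C = (2, 6, 4) with distance 19.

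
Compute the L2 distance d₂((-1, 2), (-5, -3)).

√(Σ(x_i - y_i)²) = √((-1 - (-5))² + (2 - (-3))²)
= √(4² + 5²) = √(16 + 25) = √41 ≈ 6.4031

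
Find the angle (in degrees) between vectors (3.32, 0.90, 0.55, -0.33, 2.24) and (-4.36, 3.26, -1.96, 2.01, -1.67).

With u = (3.32, 0.90, 0.55, -0.33, 2.24), v = (-4.36, 3.26, -1.96, 2.01, -1.67):
u·v = 3.32·(-4.36) + 0.9·3.26 + 0.55·(-1.96) + (-0.33)·2.01 + 2.24·(-1.67) = (-14.4752) + 2.934 + (-1.078) + (-0.6633) + (-3.7408) = -17.0233.
|u| = √(3.32² + 0.9² + 0.55² + (-0.33)² + 2.24²) = √(11.0224 + 0.81 + 0.3025 + 0.1089 + 5.0176) = √17.2614, |v| = √((-4.36)² + 3.26² + (-1.96)² + 2.01² + (-1.67)²) = √(19.0096 + 10.6276 + 3.8416 + 4.0401 + 2.7889) = √40.3078.
cos θ = (u·v)/(|u||v|) = -17.0233/(√17.2614·√40.3078) ≈ -0.645374
θ = arccos(-0.645374) ≈ 130.19°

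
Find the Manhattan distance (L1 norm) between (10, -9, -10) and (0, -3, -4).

Σ|x_i - y_i| = |10 - 0| + |-9 - (-3)| + |-10 - (-4)| = 10 + 6 + 6 = 22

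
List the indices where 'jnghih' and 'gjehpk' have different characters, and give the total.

Differing positions: 1, 2, 3, 5, 6. Hamming distance = 5.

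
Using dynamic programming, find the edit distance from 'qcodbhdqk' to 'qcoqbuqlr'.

Let D[i][j] be the edit distance between the first i characters of 'qcodbhdqk' and the first j characters of 'qcoqbuqlr', with D[i][0] = i, D[0][j] = j, and D[i][j] = D[i-1][j-1] if the characters match, else 1 + min(D[i-1][j], D[i][j-1], D[i-1][j-1]). Filling the table (rows: prefixes of 'qcodbhdqk', columns: prefixes of 'qcoqbuqlr'):
     ε  q  c  o  q  b  u  q  l  r
  ε  0  1  2  3  4  5  6  7  8  9
  q  1  0  1  2  3  4  5  6  7  8
  c  2  1  0  1  2  3  4  5  6  7
  o  3  2  1  0  1  2  3  4  5  6
  d  4  3  2  1  1  2  3  4  5  6
  b  5  4  3  2  2  1  2  3  4  5
  h  6  5  4  3  3  2  2  3  4  5
  d  7  6  5  4  4  3  3  3  4  5
  q  8  7  6  5  4  4  4  3  4  5
  k  9  8  7  6  5  5  5  4  4  5
The bottom-right entry gives D[9][9] = 5, so no sequence of fewer than 5 edits works. Backtracking through the table gives one optimal edit sequence (5 edits):
  qcodbhdqk → qcoqbhdqk (sub d→q @4)
  qcoqbhdqk → qcoqbudqk (sub h→u @6)
  qcoqbudqk → qcoqbuqqk (sub d→q @7)
  qcoqbuqqk → qcoqbuqlk (sub q→l @8)
  qcoqbuqlk → qcoqbuqlr (sub k→r @9)
Edit distance = 5.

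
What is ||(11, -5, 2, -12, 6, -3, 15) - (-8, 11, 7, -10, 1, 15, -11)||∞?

max(|x_i - y_i|) = max(|11 - (-8)|, |-5 - 11|, |2 - 7|, |-12 - (-10)|, |6 - 1|, |-3 - 15|, |15 - (-11)|) = max(19, 16, 5, 2, 5, 18, 26) = 26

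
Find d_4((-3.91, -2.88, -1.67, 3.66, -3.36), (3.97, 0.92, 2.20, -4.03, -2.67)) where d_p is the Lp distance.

(Σ|x_i - y_i|^4)^(1/4) = (|-3.91 - 3.97|^4 + |-2.88 - 0.92|^4 + |-1.67 - 2.2|^4 + |3.66 - (-4.03)|^4 + |-3.36 - (-2.67)|^4)^(1/4)
= (7.88^4 + 3.8^4 + 3.87^4 + 7.69^4 + 0.69^4)^(1/4) ≈ (3855.7145 + 208.5136 + 224.3075 + 3497.0783 + 0.2267)^(1/4) = (7785.8406)^(1/4) ≈ 9.3935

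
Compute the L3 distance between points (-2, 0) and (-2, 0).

(Σ|x_i - y_i|^3)^(1/3) = (|-2 - (-2)|^3 + |0 - 0|^3)^(1/3)
= (0^3 + 0^3)^(1/3) = (0 + 0)^(1/3) = (0)^(1/3) = 0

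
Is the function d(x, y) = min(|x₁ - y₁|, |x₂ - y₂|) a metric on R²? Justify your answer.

No. d fails identity of indiscernibles: take x = (3, 0) and y = (3, 7). Then d(x,y) = min(|3 - 3|, |0 - 7|) = min(0, 7) = 0, yet x ≠ y.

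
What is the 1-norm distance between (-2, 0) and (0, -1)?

Σ|x_i - y_i| = |-2 - 0| + |0 - (-1)| = 2 + 1 = 3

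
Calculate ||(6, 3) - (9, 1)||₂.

√(Σ(x_i - y_i)²) = √((6 - 9)² + (3 - 1)²)
= √((-3)² + 2²) = √(9 + 4) = √13 ≈ 3.6056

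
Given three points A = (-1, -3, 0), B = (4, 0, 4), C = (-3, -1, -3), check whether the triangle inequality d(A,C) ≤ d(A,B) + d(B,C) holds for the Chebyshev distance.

d(A,B) = max(5, 3, 4) = 5, d(B,C) = max(7, 1, 7) = 7, d(A,C) = max(2, 2, 3) = 3.
d(A,C) = 3 ≤ 5 + 7 = 12. Triangle inequality is satisfied.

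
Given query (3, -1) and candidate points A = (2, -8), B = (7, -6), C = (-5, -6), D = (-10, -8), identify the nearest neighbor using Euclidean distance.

Distances: d(A) ≈ 7.0711, d(B) ≈ 6.4031, d(C) ≈ 9.434, d(D) ≈ 14.7648. Nearest: B = (7, -6) with distance 6.4031.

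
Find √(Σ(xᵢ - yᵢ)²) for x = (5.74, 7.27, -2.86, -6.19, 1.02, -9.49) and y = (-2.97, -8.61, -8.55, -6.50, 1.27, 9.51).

√(Σ(x_i - y_i)²) = √((5.74 - (-2.97))² + (7.27 - (-8.61))² + (-2.86 - (-8.55))² + (-6.19 - (-6.5))² + (1.02 - 1.27)² + (-9.49 - 9.51)²)
= √(8.71² + 15.88² + 5.69² + 0.31² + (-0.25)² + (-19)²) = √(75.8641 + 252.1744 + 32.3761 + 0.0961 + 0.0625 + 361) = √721.5732 ≈ 26.8621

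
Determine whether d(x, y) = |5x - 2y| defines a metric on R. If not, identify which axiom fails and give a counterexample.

No. d fails symmetry: d(5, 4) = |5·5 - 2·4| = |17| = 17, but d(4, 5) = |5·4 - 2·5| = |10| = 10. Since 17 ≠ 10, d(x,y) ≠ d(y,x) in general.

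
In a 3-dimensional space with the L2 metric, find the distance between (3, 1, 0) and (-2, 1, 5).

(Σ|x_i - y_i|^2)^(1/2) = (|3 - (-2)|^2 + |1 - 1|^2 + |0 - 5|^2)^(1/2)
= (5^2 + 0^2 + 5^2)^(1/2) = (25 + 0 + 25)^(1/2) = (50)^(1/2) ≈ 7.0711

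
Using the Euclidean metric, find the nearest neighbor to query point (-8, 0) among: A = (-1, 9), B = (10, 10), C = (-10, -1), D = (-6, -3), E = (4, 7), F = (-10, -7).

Distances: d(A) ≈ 11.4018, d(B) ≈ 20.5913, d(C) ≈ 2.2361, d(D) ≈ 3.6056, d(E) ≈ 13.8924, d(F) ≈ 7.2801. Nearest: C = (-10, -1) with distance 2.2361.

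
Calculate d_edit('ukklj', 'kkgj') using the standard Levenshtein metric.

Let D[i][j] be the edit distance between the first i characters of 'ukklj' and the first j characters of 'kkgj', with D[i][0] = i, D[0][j] = j, and D[i][j] = D[i-1][j-1] if the characters match, else 1 + min(D[i-1][j], D[i][j-1], D[i-1][j-1]). Filling the table (rows: prefixes of 'ukklj', columns: prefixes of 'kkgj'):
     ε  k  k  g  j
  ε  0  1  2  3  4
  u  1  1  2  3  4
  k  2  1  1  2  3
  k  3  2  1  2  3
  l  4  3  2  2  3
  j  5  4  3  3  2
The bottom-right entry gives D[5][4] = 2, so no sequence of fewer than 2 edits works. Backtracking through the table gives one optimal edit sequence (2 edits):
  ukklj → kklj (del u @1)
  kklj → kkgj (sub l→g @3)
Edit distance = 2.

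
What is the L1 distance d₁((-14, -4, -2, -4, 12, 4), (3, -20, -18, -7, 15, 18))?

Σ|x_i - y_i| = |-14 - 3| + |-4 - (-20)| + |-2 - (-18)| + |-4 - (-7)| + |12 - 15| + |4 - 18| = 17 + 16 + 16 + 3 + 3 + 14 = 69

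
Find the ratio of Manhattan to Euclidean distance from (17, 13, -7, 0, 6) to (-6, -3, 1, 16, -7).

L1 = |17 - (-6)| + |13 - (-3)| + |-7 - 1| + |0 - 16| + |6 - (-7)| = 23 + 16 + 8 + 16 + 13 = 76
L2 = √(23² + 16² + 8² + 16² + 13²) = √1274 ≈ 35.6931
L1 ≥ L2 always (equality iff movement is along one axis); L1 > L2 here.
Ratio L1/L2 = 76/√1274 ≈ 2.1293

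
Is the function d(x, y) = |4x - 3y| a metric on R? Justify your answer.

No. d fails symmetry: d(1, 8) = |4·1 - 3·8| = |-20| = 20, but d(8, 1) = |4·8 - 3·1| = |29| = 29. Since 20 ≠ 29, d(x,y) ≠ d(y,x) in general.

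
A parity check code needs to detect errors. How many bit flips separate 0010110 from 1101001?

Differing positions: 1, 2, 3, 4, 5, 6, 7. Hamming distance = 7.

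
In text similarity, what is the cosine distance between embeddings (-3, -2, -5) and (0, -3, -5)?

With u = (-3, -2, -5), v = (0, -3, -5):
u·v = (-3)·0 + (-2)·(-3) + (-5)·(-5) = 0 + 6 + 25 = 31.
|u| = √((-3)² + (-2)² + (-5)²) = √38, |v| = √(0² + (-3)² + (-5)²) = √34, so |u||v| = √(38·34) = √1292.
cos θ = (u·v)/(|u||v|) = 31/√1292 ≈ 0.8624
Cosine distance = 1 - cos θ ≈ 1 - 0.8624 = 0.1376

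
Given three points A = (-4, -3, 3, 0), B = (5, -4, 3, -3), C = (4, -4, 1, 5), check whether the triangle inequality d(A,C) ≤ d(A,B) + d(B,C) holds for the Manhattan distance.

d(A,B) = 9 + 1 + 0 + 3 = 13, d(B,C) = 1 + 0 + 2 + 8 = 11, d(A,C) = 8 + 1 + 2 + 5 = 16.
d(A,C) = 16 ≤ 13 + 11 = 24. Triangle inequality is satisfied.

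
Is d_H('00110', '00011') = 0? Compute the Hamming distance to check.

Differing positions: 3, 5. Hamming distance = 2, so the claim that d_H = 0 is false.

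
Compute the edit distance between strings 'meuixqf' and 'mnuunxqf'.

Let D[i][j] be the edit distance between the first i characters of 'meuixqf' and the first j characters of 'mnuunxqf', with D[i][0] = i, D[0][j] = j, and D[i][j] = D[i-1][j-1] if the characters match, else 1 + min(D[i-1][j], D[i][j-1], D[i-1][j-1]). Filling the table (rows: prefixes of 'meuixqf', columns: prefixes of 'mnuunxqf'):
     ε  m  n  u  u  n  x  q  f
  ε  0  1  2  3  4  5  6  7  8
  m  1  0  1  2  3  4  5  6  7
  e  2  1  1  2  3  4  5  6  7
  u  3  2  2  1  2  3  4  5  6
  i  4  3  3  2  2  3  4  5  6
  x  5  4  4  3  3  3  3  4  5
  q  6  5  5  4  4  4  4  3  4
  f  7  6  6  5  5  5  5  4  3
The bottom-right entry gives D[7][8] = 3, so no sequence of fewer than 3 edits works. Backtracking through the table gives one optimal edit sequence (3 edits):
  meuixqf → mneuixqf (ins n @2)
  mneuixqf → mnuuixqf (sub e→u @3)
  mnuuixqf → mnuunxqf (sub i→n @5)
Edit distance = 3.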